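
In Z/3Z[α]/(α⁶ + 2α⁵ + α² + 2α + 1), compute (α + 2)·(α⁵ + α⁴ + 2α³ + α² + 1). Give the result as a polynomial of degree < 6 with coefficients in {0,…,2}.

Multiply in Z/3Z[α]: (α + 2)·(α⁵ + α⁴ + 2α³ + α² + 1) = α⁶ + α⁴ + 2α³ + 2α² + α + 2.
Reduce using α⁶ ≡ α⁵ + 2α² + α + 2 (mod α⁶ + 2α⁵ + α² + 2α + 1).
Reduced: α⁵ + α⁴ + 2α³ + α² + 2α + 1.

α^5 + α^4 + 2α^3 + α^2 + 2α + 1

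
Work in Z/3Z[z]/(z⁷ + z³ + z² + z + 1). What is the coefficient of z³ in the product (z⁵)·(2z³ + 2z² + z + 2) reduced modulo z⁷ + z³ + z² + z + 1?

Multiply in Z/3Z[z]: (z⁵)·(2z³ + 2z² + z + 2) = 2z⁸ + 2z⁷ + z⁶ + 2z⁵.
Reduce using z⁷ ≡ 2z³ + 2z² + 2z + 2 (mod z⁷ + z³ + z² + z + 1).
Reduced: z⁶ + 2z⁵ + z⁴ + 2z³ + 2z² + 2z + 1.

2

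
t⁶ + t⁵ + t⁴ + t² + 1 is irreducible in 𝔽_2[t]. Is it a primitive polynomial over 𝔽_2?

No

Write f(t) = t⁶ + t⁵ + t⁴ + t² + 1.
|GF(2^6)^×| = 2^6 − 1 = 63. Prime factorization: 63 = 3^2·7.
f is primitive ⇔ t has order 63 in GF(2)[t]/(f), i.e. t^(63/q) ≠ 1 for each prime q | 63.
t^(21) mod f = 1
t^(9) mod f = t³ + 1.
Since t^(21) = 1, the order of t divides 21 < 63; not primitive.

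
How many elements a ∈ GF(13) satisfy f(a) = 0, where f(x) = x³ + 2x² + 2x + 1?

Evaluate at each of the 13 elements of GF(13):
f(0) = 1; f(1) = 6; f(2) = 8; f(3) = 0 → root; f(4) = 1; f(5) = 4; f(6) = 2; f(7) = 1; f(8) = 7; f(9) = 0 → root; f(10) = 12; f(11) = 10; f(12) = 0 → root.
Roots: {3, 9, 12}.

3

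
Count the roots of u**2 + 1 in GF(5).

2

Write f(u) = u**2 + 1.
Evaluate at each of the 5 elements of GF(5):
f(0) = 1; f(1) = 2; f(2) = 0 → root; f(3) = 0 → root; f(4) = 2.
Roots: {2, 3}.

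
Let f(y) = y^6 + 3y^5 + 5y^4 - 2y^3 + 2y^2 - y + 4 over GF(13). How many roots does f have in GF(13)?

Evaluate at each of the 13 elements of GF(13):
f(0) = 4; f(1) = 12; f(2) = 0 → root; f(3) = 8; f(4) = 6; f(5) = 0 → root; f(6) = 0 → root; f(7) = 6; f(8) = 12; f(9) = 2; f(10) = 3; f(11) = 0 → root; f(12) = 12.
Roots: {2, 5, 6, 11}.

4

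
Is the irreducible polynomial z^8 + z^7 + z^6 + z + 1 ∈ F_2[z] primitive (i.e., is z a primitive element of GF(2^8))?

Write f(z) = z^8 + z^7 + z^6 + z + 1.
|GF(2^8)^×| = 2^8 − 1 = 255. Prime factorization: 255 = 3·5·17.
f is primitive ⇔ z has order 255 in GF(2)[z]/(f), i.e. z^(255/q) ≠ 1 for each prime q | 255.
z^(85) mod f = z^7 + z^5 + z^3 + z^2.
z^(51) mod f = z^7 + z^4 + z + 1.
z^(15) mod f = z^7 + z^6 + z^5 + z^3 + z^2 + z.
None equal 1, so z has full order 255; f is primitive.

Yes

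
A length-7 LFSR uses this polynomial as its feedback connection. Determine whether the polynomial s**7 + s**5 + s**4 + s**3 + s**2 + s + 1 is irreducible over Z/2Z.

Write P(s) = s**7 + s**5 + s**4 + s**3 + s**2 + s + 1.
Check for roots in Z/2Z: P(0) = 1; P(1) = 1.
No roots, so no linear factors.
Monic irreducibles of degree 2 over GF(2): s**2 + s + 1.
None of them divide P (all give nonzero remainder).
Monic irreducibles of degree 3 over GF(2): s**3 + s + 1, s**3 + s**2 + 1.
None of them divide P (all give nonzero remainder).
No irreducible factor of degree ≤ 3 exists, so P is irreducible over GF(2).

Yes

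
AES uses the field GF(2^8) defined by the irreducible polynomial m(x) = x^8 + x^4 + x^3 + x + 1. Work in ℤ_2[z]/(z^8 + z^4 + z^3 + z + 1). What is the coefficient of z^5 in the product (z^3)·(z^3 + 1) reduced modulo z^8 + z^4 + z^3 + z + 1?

0

Multiply in ℤ_2[z]: (z^3)·(z^3 + 1) = z^6 + z^3.
Reduced: z^6 + z^3.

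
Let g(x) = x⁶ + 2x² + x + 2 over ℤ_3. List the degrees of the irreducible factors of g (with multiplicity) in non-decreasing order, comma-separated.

1, 2, 3

Roots in ℤ_3: g(0) = 2; g(1) = 0 → root; g(2) = 1.
Linear factors from roots: (x + 2).
Complete factorization: g(x) = (x + 2)·(x² + x + 2)·(x³ + 2x + 2).
Factor degrees with multiplicity: 1 + 2 + 3 = 6.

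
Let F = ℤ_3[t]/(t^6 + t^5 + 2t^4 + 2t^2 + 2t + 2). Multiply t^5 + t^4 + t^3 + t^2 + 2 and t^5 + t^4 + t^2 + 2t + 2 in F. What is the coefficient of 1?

0

Multiply in ℤ_3[t]: (t^5 + t^4 + t^3 + t^2 + 2)·(t^5 + t^4 + t^2 + 2t + 2) = t^10 + 2t^9 + 2t^8 + t^6 + t^5 + t^4 + t^3 + t^2 + t + 1.
Reduce using t^6 ≡ 2t^5 + t^4 + t^2 + t + 1 (mod t^6 + t^5 + 2t^4 + 2t^2 + 2t + 2).
Reduced: t^4 + t^2 + 2t.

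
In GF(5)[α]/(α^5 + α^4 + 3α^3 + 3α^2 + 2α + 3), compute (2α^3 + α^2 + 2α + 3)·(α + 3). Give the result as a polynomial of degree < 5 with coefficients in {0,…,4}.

2α^4 + 2α^3 + 4α + 4

Multiply in GF(5)[α]: (2α^3 + α^2 + 2α + 3)·(α + 3) = 2α^4 + 2α^3 + 4α + 4.
Reduced: 2α^4 + 2α^3 + 4α + 4.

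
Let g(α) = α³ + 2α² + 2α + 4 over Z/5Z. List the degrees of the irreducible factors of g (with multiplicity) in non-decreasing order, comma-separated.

1, 2

Roots in Z/5Z: g(0) = 4; g(1) = 4; g(2) = 4; g(3) = 0 → root; g(4) = 3.
Linear factors from roots: (α + 2).
Complete factorization: g(α) = (α + 2)·(α² + 2).
Factor degrees with multiplicity: 1 + 2 = 3.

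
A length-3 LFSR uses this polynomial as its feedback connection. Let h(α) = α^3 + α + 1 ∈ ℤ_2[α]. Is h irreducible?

Check for roots in ℤ_2: h(0) = 1; h(1) = 1.
No roots. A degree-3 polynomial over a field with no linear factor is irreducible.

Yes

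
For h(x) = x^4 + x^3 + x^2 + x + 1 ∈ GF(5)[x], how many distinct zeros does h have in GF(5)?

1

Evaluate at each of the 5 elements of GF(5):
h(0) = 1; h(1) = 0 → root; h(2) = 1; h(3) = 1; h(4) = 1.
Roots: {1}.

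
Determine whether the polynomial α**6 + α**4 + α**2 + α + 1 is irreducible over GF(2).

Write f(α) = α**6 + α**4 + α**2 + α + 1.
Check for roots in GF(2): f(0) = 1; f(1) = 1.
No roots, so no linear factors.
Monic irreducibles of degree 2 over GF(2): α**2 + α + 1.
None of them divide f (all give nonzero remainder).
Monic irreducibles of degree 3 over GF(2): α**3 + α + 1, α**3 + α**2 + 1.
None of them divide f (all give nonzero remainder).
No irreducible factor of degree ≤ 3 exists, so f is irreducible over GF(2).

Yes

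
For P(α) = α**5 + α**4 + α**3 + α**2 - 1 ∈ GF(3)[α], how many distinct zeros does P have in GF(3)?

Evaluate at each of the 3 elements of GF(3):
P(0) = 2; P(1) = 0 → root; P(2) = 2.
Roots: {1}.

1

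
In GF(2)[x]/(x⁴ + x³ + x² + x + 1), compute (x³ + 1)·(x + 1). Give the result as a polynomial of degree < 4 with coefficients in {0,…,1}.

x^2

Multiply in GF(2)[x]: (x³ + 1)·(x + 1) = x⁴ + x³ + x + 1.
Reduce using x⁴ ≡ x³ + x² + x + 1 (mod x⁴ + x³ + x² + x + 1).
Reduced: x².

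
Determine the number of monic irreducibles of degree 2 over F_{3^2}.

36

x^(9^2) − x is the product of all monic irreducibles of degree dividing 2; Möbius inversion gives N = (1/2) Σ μ(2/d)·9^d.
Divisors of 2: 1, 2; μ(2/d) for each: -1, 1.
Σ = − 9^1 + 9^2 = 72.
N = 72/2 = 36.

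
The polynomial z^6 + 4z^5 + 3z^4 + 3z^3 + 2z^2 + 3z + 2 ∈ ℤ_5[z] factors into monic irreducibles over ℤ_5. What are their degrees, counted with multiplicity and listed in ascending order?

Write g(z) = z^6 + 4z^5 + 3z^4 + 3z^3 + 2z^2 + 3z + 2.
Roots in ℤ_5: g(0) = 2; g(1) = 3; g(2) = 0 → root; g(3) = 4; g(4) = 3.
Linear factors from roots: (z + 3).
Complete factorization: g(z) = (z + 3)^2·(z^2 + z + 1)·(z^2 + 2z + 3).
Factor degrees with multiplicity: 1 + 1 + 2 + 2 = 6.

1, 1, 2, 2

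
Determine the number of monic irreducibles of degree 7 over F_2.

18

x^(2^7) − x is the product of all monic irreducibles of degree dividing 7; Möbius inversion gives N = (1/7) Σ μ(7/d)·2^d.
Divisors of 7: 1, 7; μ(7/d) for each: -1, 1.
Σ = − 2^1 + 2^7 = 126.
N = 126/7 = 18.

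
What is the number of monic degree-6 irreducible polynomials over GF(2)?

By the necklace-counting formula, N_2(6) = (1/6) Σ_{d|6} μ(6/d)·2^d.
Divisors of 6: 1, 2, 3, 6; μ(6/d) for each: 1, -1, -1, 1.
Σ = 2^1 − 2^2 − 2^3 + 2^6 = 54.
N = 54/6 = 9.

9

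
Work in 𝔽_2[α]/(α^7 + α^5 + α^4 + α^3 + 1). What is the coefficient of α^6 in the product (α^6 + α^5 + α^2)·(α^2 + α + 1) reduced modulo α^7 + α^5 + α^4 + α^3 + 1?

1

Multiply in 𝔽_2[α]: (α^6 + α^5 + α^2)·(α^2 + α + 1) = α^8 + α^5 + α^4 + α^3 + α^2.
Reduce using α^7 ≡ α^5 + α^4 + α^3 + 1 (mod α^7 + α^5 + α^4 + α^3 + 1).
Reduced: α^6 + α^3 + α^2 + α.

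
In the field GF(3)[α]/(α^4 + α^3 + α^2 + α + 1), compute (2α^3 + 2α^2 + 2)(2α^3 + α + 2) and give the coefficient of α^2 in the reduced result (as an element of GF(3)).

2

Multiply in GF(3)[α]: (2α^3 + 2α^2 + 2)·(2α^3 + α + 2) = α^6 + α^5 + 2α^4 + α^3 + α^2 + 2α + 1.
Reduce using α^4 ≡ 2α^3 + 2α^2 + 2α + 2 (mod α^4 + α^3 + α^2 + α + 1).
Reduced: 2α^3 + 2α^2 + α.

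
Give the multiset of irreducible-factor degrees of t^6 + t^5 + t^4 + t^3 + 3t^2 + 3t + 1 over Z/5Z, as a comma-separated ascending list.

6

Write h(t) = t^6 + t^5 + t^4 + t^3 + 3t^2 + 3t + 1.
Roots in Z/5Z: h(0) = 1; h(1) = 1; h(2) = 4; h(3) = 2; h(4) = 1.
Complete factorization: h(t) = (t^6 + t^5 + t^4 + t^3 + 3t^2 + 3t + 1).
Factor degrees with multiplicity: 6 = 6.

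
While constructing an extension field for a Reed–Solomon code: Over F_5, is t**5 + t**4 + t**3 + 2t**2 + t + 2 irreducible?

Yes

Write h(t) = t**5 + t**4 + t**3 + 2t**2 + t + 2.
Check for roots in F_5: h(0) = 2; h(1) = 3; h(2) = 3; h(3) = 4; h(4) = 2.
No roots, so no linear factors.
Degree-2 irreducible divisors: test the 10 monic irreducibles of degree 2 over GF(5).
None of them divide h (all give nonzero remainder).
No irreducible factor of degree ≤ 2 exists, so h is irreducible over GF(5).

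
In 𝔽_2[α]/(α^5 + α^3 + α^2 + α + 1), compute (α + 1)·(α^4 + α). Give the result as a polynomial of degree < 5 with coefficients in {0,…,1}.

α^4 + α^3 + 1

Multiply in 𝔽_2[α]: (α + 1)·(α^4 + α) = α^5 + α^4 + α^2 + α.
Reduce using α^5 ≡ α^3 + α^2 + α + 1 (mod α^5 + α^3 + α^2 + α + 1).
Reduced: α^4 + α^3 + 1.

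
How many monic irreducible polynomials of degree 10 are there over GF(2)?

99

Gauss's count: N_{2}(10) = (1/10) Σ_{d|10} μ(10/d)·2^d.
Divisors of 10: 1, 2, 5, 10; μ(10/d) for each: 1, -1, -1, 1.
Σ = 2^1 − 2^2 − 2^5 + 2^10 = 990.
N = 990/10 = 99.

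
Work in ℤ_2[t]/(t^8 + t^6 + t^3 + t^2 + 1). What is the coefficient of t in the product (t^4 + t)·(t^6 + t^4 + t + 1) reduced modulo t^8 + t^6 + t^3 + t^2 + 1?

1

Multiply in ℤ_2[t]: (t^4 + t)·(t^6 + t^4 + t + 1) = t^10 + t^8 + t^7 + t^4 + t^2 + t.
Reduce using t^8 ≡ t^6 + t^3 + t^2 + 1 (mod t^8 + t^6 + t^3 + t^2 + 1).
Reduced: t^7 + t^5 + t.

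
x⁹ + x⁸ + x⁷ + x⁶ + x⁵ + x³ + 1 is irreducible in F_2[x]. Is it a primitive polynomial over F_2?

Yes

Write f(x) = x⁹ + x⁸ + x⁷ + x⁶ + x⁵ + x³ + 1.
|GF(2^9)^×| = 2^9 − 1 = 511. Prime factorization: 511 = 7·73.
f is primitive ⇔ x has order 511 in GF(2)[x]/(f), i.e. x^(511/q) ≠ 1 for each prime q | 511.
x^(73) mod f = x⁷ + x⁶ + x⁵ + x⁴ + x + 1.
x^(7) mod f = x⁷.
None equal 1, so x has full order 511; f is primitive.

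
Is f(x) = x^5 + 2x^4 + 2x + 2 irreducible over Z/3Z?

Yes

Check for roots in Z/3Z: f(0) = 2; f(1) = 1; f(2) = 1.
No roots, so no linear factors.
Monic irreducibles of degree 2 over GF(3): x^2 + 1, x^2 + x + 2, x^2 + 2x + 2.
None of them divide f (all give nonzero remainder).
No irreducible factor of degree ≤ 2 exists, so f is irreducible over GF(3).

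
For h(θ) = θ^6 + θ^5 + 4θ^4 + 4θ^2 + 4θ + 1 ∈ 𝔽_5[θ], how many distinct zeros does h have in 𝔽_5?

4

Evaluate at each of the 5 elements of 𝔽_5:
h(0) = 1; h(1) = 0 → root; h(2) = 0 → root; h(3) = 0 → root; h(4) = 0 → root.
Roots: {1, 2, 3, 4}.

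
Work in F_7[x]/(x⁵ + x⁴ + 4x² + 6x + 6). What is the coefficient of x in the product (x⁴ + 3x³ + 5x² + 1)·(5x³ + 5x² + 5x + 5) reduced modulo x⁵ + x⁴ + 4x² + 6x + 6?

Multiply in F_7[x]: (x⁴ + 3x³ + 5x² + 1)·(5x³ + 5x² + 5x + 5) = 5x⁷ + 6x⁶ + 3x⁵ + 3x⁴ + 3x³ + 2x² + 5x + 5.
Reduce using x⁵ ≡ 6x⁴ + 3x² + x + 1 (mod x⁵ + x⁴ + 4x² + 6x + 6).
Reduced: 2x⁴ + 4x³ + x.

1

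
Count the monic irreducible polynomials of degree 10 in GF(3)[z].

x^(3^10) − x is the product of all monic irreducibles of degree dividing 10; Möbius inversion gives N = (1/10) Σ μ(10/d)·3^d.
Divisors of 10: 1, 2, 5, 10; μ(10/d) for each: 1, -1, -1, 1.
Σ = 3^1 − 3^2 − 3^5 + 3^10 = 58800.
N = 58800/10 = 5880.

5880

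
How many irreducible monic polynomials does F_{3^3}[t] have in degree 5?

By the necklace-counting formula, N_27(5) = (1/5) Σ_{d|5} μ(5/d)·27^d.
Divisors of 5: 1, 5; μ(5/d) for each: -1, 1.
Σ = − 27^1 + 27^5 = 14348880.
N = 14348880/5 = 2869776.

2869776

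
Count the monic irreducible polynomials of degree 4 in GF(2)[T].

3

Gauss's count: N_{2}(4) = (1/4) Σ_{d|4} μ(4/d)·2^d.
Divisors of 4: 1, 2, 4; μ(4/d) for each: 0, -1, 1.
Σ = − 2^2 + 2^4 = 12.
N = 12/4 = 3.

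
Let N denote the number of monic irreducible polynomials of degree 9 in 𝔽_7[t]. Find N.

Gauss's count: N_{7}(9) = (1/9) Σ_{d|9} μ(9/d)·7^d.
Divisors of 9: 1, 3, 9; μ(9/d) for each: 0, -1, 1.
Σ = − 7^3 + 7^9 = 40353264.
N = 40353264/9 = 4483696.

4483696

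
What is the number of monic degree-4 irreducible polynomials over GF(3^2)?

x^(9^4) − x is the product of all monic irreducibles of degree dividing 4; Möbius inversion gives N = (1/4) Σ μ(4/d)·9^d.
Divisors of 4: 1, 2, 4; μ(4/d) for each: 0, -1, 1.
Σ = − 9^2 + 9^4 = 6480.
N = 6480/4 = 1620.

1620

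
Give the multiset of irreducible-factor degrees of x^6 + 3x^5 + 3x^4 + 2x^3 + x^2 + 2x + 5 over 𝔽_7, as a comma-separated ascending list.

Write h(x) = x^6 + 3x^5 + 3x^4 + 2x^3 + x^2 + 2x + 5.
Complete factorization: h(x) = (x^2 + 2x + 2)·(x^4 + x^3 + 6x^2 + 2x + 6).
Factor degrees with multiplicity: 2 + 4 = 6.

2, 4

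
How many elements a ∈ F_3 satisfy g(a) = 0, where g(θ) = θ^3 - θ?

3

Evaluate at each of the 3 elements of F_3:
g(0) = 0 → root; g(1) = 0 → root; g(2) = 0 → root.
Roots: {0, 1, 2}.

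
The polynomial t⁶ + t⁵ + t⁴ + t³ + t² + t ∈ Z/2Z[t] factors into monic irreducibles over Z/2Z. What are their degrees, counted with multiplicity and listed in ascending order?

1, 1, 2, 2

Write g(t) = t⁶ + t⁵ + t⁴ + t³ + t² + t.
Roots in Z/2Z: g(0) = 0 → root; g(1) = 0 → root.
Linear factors from roots: (t), (t + 1).
Complete factorization: g(t) = (t)·(t + 1)·(t² + t + 1)^2.
Factor degrees with multiplicity: 1 + 1 + 2 + 2 = 6.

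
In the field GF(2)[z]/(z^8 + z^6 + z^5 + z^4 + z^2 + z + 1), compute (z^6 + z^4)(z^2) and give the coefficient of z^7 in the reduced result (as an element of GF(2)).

0

Multiply in GF(2)[z]: (z^6 + z^4)·(z^2) = z^8 + z^6.
Reduce using z^8 ≡ z^6 + z^5 + z^4 + z^2 + z + 1 (mod z^8 + z^6 + z^5 + z^4 + z^2 + z + 1).
Reduced: z^5 + z^4 + z^2 + z + 1.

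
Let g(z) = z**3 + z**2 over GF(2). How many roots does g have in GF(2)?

2

Evaluate at each of the 2 elements of GF(2):
g(0) = 0 → root; g(1) = 0 → root.
Roots: {0, 1}.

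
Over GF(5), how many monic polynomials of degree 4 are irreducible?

150

Gauss's count: N_{5}(4) = (1/4) Σ_{d|4} μ(4/d)·5^d.
Divisors of 4: 1, 2, 4; μ(4/d) for each: 0, -1, 1.
Σ = − 5^2 + 5^4 = 600.
N = 600/4 = 150.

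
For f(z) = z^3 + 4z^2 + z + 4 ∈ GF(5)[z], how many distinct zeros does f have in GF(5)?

3

Evaluate at each of the 5 elements of GF(5):
f(0) = 4; f(1) = 0 → root; f(2) = 0 → root; f(3) = 0 → root; f(4) = 1.
Roots: {1, 2, 3}.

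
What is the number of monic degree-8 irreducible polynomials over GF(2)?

Gauss's count: N_{2}(8) = (1/8) Σ_{d|8} μ(8/d)·2^d.
Divisors of 8: 1, 2, 4, 8; μ(8/d) for each: 0, 0, -1, 1.
Σ = − 2^4 + 2^8 = 240.
N = 240/8 = 30.

30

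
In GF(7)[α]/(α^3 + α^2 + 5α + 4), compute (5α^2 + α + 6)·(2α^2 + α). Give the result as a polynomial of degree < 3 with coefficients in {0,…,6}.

α^2 + 2α + 5

Multiply in GF(7)[α]: (5α^2 + α + 6)·(2α^2 + α) = 3α^4 + 6α^2 + 6α.
Reduce using α^3 ≡ 6α^2 + 2α + 3 (mod α^3 + α^2 + 5α + 4).
Reduced: α^2 + 2α + 5.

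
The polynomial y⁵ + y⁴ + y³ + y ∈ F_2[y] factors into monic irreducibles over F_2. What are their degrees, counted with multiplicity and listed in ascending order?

1, 1, 3

Write g(y) = y⁵ + y⁴ + y³ + y.
Roots in F_2: g(0) = 0 → root; g(1) = 0 → root.
Linear factors from roots: (y), (y + 1).
Complete factorization: g(y) = (y)·(y + 1)·(y³ + y + 1).
Factor degrees with multiplicity: 1 + 1 + 3 = 5.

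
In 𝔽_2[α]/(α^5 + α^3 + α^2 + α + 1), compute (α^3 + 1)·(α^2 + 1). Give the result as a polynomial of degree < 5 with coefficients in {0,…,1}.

α

Multiply in 𝔽_2[α]: (α^3 + 1)·(α^2 + 1) = α^5 + α^3 + α^2 + 1.
Reduce using α^5 ≡ α^3 + α^2 + α + 1 (mod α^5 + α^3 + α^2 + α + 1).
Reduced: α.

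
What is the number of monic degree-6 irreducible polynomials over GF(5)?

By the necklace-counting formula, N_5(6) = (1/6) Σ_{d|6} μ(6/d)·5^d.
Divisors of 6: 1, 2, 3, 6; μ(6/d) for each: 1, -1, -1, 1.
Σ = 5^1 − 5^2 − 5^3 + 5^6 = 15480.
N = 15480/6 = 2580.

2580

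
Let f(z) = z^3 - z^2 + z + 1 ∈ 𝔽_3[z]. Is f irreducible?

Yes

Check for roots in 𝔽_3: f(0) = 1; f(1) = 2; f(2) = 1.
No roots. A degree-3 polynomial over a field with no linear factor is irreducible.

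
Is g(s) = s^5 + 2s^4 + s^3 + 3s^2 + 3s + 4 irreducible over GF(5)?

Yes

Check for roots in GF(5): g(0) = 4; g(1) = 4; g(2) = 4; g(3) = 2; g(4) = 4.
No roots, so no linear factors.
Degree-2 irreducible divisors: test the 10 monic irreducibles of degree 2 over GF(5).
None of them divide g (all give nonzero remainder).
No irreducible factor of degree ≤ 2 exists, so g is irreducible over GF(5).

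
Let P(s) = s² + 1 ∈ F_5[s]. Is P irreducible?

No

Check for roots in F_5: P(0) = 1; P(1) = 2; P(2) = 0 → root; P(3) = 0 → root; P(4) = 2.
P(2) = 0, so (s − 2) divides P(s); P is reducible.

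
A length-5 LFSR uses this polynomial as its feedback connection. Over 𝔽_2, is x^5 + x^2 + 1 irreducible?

Write P(x) = x^5 + x^2 + 1.
Check for roots in 𝔽_2: P(0) = 1; P(1) = 1.
No roots, so no linear factors.
Monic irreducibles of degree 2 over GF(2): x^2 + x + 1.
None of them divide P (all give nonzero remainder).
No irreducible factor of degree ≤ 2 exists, so P is irreducible over GF(2).

Yes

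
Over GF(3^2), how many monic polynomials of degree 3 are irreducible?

240

By the necklace-counting formula, N_9(3) = (1/3) Σ_{d|3} μ(3/d)·9^d.
Divisors of 3: 1, 3; μ(3/d) for each: -1, 1.
Σ = − 9^1 + 9^3 = 720.
N = 720/3 = 240.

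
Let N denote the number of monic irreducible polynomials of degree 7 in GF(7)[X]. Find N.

117648

By the necklace-counting formula, N_7(7) = (1/7) Σ_{d|7} μ(7/d)·7^d.
Divisors of 7: 1, 7; μ(7/d) for each: -1, 1.
Σ = − 7^1 + 7^7 = 823536.
N = 823536/7 = 117648.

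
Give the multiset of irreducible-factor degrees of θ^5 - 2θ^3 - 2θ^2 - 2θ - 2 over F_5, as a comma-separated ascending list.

Write h(θ) = θ^5 - 2θ^3 - 2θ^2 - 2θ - 2.
Roots in F_5: h(0) = 3; h(1) = 3; h(2) = 2; h(3) = 3; h(4) = 4.
Complete factorization: h(θ) = (θ^5 - 2θ^3 - 2θ^2 - 2θ - 2).
Factor degrees with multiplicity: 5 = 5.

5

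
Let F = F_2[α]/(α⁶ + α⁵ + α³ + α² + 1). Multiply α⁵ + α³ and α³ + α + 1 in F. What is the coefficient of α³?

1

Multiply in F_2[α]: (α⁵ + α³)·(α³ + α + 1) = α⁸ + α⁵ + α⁴ + α³.
Reduce using α⁶ ≡ α⁵ + α³ + α² + 1 (mod α⁶ + α⁵ + α³ + α² + 1).
Reduced: α⁵ + α⁴ + α³ + α + 1.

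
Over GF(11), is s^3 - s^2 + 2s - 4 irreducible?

Write g(s) = s^3 - s^2 + 2s - 4.
Check each element of GF(11) for a root: g(0)=7, g(1)=9, g(2)=4, g(3)=9, g(4)=8, g(5)=7, g(6)=1, g(7)=7, g(8)=9, g(9)=2, g(10)=3.
No roots. A degree-3 polynomial over a field with no linear factor is irreducible.

Yes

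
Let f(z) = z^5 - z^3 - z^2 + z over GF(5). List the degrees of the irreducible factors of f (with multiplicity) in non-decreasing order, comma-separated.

Roots in GF(5): f(0) = 0 → root; f(1) = 0 → root; f(2) = 2; f(3) = 0 → root; f(4) = 3.
Linear factors from roots: (z), (z - 1), (z + 2).
Complete factorization: f(z) = (z)·(z + 2)·(z - 1)·(z^2 - z + 2).
Factor degrees with multiplicity: 1 + 1 + 1 + 2 = 5.

1, 1, 1, 2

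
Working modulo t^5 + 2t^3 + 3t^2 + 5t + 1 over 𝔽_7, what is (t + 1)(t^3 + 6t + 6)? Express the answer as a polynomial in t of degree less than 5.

Multiply in 𝔽_7[t]: (t + 1)·(t^3 + 6t + 6) = t^4 + t^3 + 6t^2 + 5t + 6.
Reduced: t^4 + t^3 + 6t^2 + 5t + 6.

t^4 + t^3 + 6t^2 + 5t + 6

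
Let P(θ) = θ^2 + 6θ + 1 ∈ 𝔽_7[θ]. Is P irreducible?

No

Check for roots in 𝔽_7: P(0) = 1; P(1) = 1; P(2) = 3; P(3) = 0 → root; P(4) = 6; P(5) = 0 → root; P(6) = 3.
P(3) = 0, so (θ − 3) divides P(θ); P is reducible.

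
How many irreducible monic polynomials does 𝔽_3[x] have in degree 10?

5880

Gauss's count: N_{3}(10) = (1/10) Σ_{d|10} μ(10/d)·3^d.
Divisors of 10: 1, 2, 5, 10; μ(10/d) for each: 1, -1, -1, 1.
Σ = 3^1 − 3^2 − 3^5 + 3^10 = 58800.
N = 58800/10 = 5880.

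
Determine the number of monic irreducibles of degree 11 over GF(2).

x^(2^11) − x is the product of all monic irreducibles of degree dividing 11; Möbius inversion gives N = (1/11) Σ μ(11/d)·2^d.
Divisors of 11: 1, 11; μ(11/d) for each: -1, 1.
Σ = − 2^1 + 2^11 = 2046.
N = 2046/11 = 186.

186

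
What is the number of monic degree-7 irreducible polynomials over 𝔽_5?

11160

Gauss's count: N_{5}(7) = (1/7) Σ_{d|7} μ(7/d)·5^d.
Divisors of 7: 1, 7; μ(7/d) for each: -1, 1.
Σ = − 5^1 + 5^7 = 78120.
N = 78120/7 = 11160.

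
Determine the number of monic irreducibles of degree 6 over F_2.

9

By the necklace-counting formula, N_2(6) = (1/6) Σ_{d|6} μ(6/d)·2^d.
Divisors of 6: 1, 2, 3, 6; μ(6/d) for each: 1, -1, -1, 1.
Σ = 2^1 − 2^2 − 2^3 + 2^6 = 54.
N = 54/6 = 9.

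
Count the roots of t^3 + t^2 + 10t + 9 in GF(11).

1

Write g(t) = t^3 + t^2 + 10t + 9.
Evaluate at each of the 11 elements of GF(11):
g(0) = 9; g(1) = 10; g(2) = 8; g(3) = 9; g(4) = 8; g(5) = 0 → root; g(6) = 2; g(7) = 9; g(8) = 5; g(9) = 7; g(10) = 10.
Roots: {5}.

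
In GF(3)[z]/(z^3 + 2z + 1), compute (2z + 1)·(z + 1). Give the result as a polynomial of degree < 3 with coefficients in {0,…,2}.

2z^2 + 1

Multiply in GF(3)[z]: (2z + 1)·(z + 1) = 2z^2 + 1.
Reduced: 2z^2 + 1.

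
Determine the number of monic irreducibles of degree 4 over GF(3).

Gauss's count: N_{3}(4) = (1/4) Σ_{d|4} μ(4/d)·3^d.
Divisors of 4: 1, 2, 4; μ(4/d) for each: 0, -1, 1.
Σ = − 3^2 + 3^4 = 72.
N = 72/4 = 18.

18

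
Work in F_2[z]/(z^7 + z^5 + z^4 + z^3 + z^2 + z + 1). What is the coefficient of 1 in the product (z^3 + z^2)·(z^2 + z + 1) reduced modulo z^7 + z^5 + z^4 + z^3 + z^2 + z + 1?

0

Multiply in F_2[z]: (z^3 + z^2)·(z^2 + z + 1) = z^5 + z^2.
Reduced: z^5 + z^2.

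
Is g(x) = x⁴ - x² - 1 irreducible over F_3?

Yes

Check for roots in F_3: g(0) = 2; g(1) = 2; g(2) = 2.
No roots, so no linear factors.
Monic irreducibles of degree 2 over GF(3): x² + 1, x² + x - 1, x² - x - 1.
None of them divide g (all give nonzero remainder).
No irreducible factor of degree ≤ 2 exists, so g is irreducible over GF(3).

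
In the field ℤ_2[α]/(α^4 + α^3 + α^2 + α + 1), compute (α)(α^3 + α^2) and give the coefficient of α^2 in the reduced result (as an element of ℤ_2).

Multiply in ℤ_2[α]: (α)·(α^3 + α^2) = α^4 + α^3.
Reduce using α^4 ≡ α^3 + α^2 + α + 1 (mod α^4 + α^3 + α^2 + α + 1).
Reduced: α^2 + α + 1.

1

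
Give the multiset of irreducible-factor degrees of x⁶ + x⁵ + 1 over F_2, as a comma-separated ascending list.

6

Write f(x) = x⁶ + x⁵ + 1.
Roots in F_2: f(0) = 1; f(1) = 1.
Complete factorization: f(x) = (x⁶ + x⁵ + 1).
Factor degrees with multiplicity: 6 = 6.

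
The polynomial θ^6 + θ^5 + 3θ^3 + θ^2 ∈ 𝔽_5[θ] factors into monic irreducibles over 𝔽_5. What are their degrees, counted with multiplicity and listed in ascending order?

1, 1, 2, 2

Write h(θ) = θ^6 + θ^5 + 3θ^3 + θ^2.
Roots in 𝔽_5: h(0) = 0 → root; h(1) = 1; h(2) = 4; h(3) = 2; h(4) = 3.
Linear factors from roots: (θ).
Complete factorization: h(θ) = (θ)^2·(θ^2 + 3)·(θ^2 + θ + 2).
Factor degrees with multiplicity: 1 + 1 + 2 + 2 = 6.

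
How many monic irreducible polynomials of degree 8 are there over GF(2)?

30

By the necklace-counting formula, N_2(8) = (1/8) Σ_{d|8} μ(8/d)·2^d.
Divisors of 8: 1, 2, 4, 8; μ(8/d) for each: 0, 0, -1, 1.
Σ = − 2^4 + 2^8 = 240.
N = 240/8 = 30.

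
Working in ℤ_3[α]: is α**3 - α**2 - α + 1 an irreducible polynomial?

No

Write h(α) = α**3 - α**2 - α + 1.
Check for roots in ℤ_3: h(0) = 1; h(1) = 0 → root; h(2) = 0 → root.
h(1) = 0, so (α − 1) divides h(α); h is reducible.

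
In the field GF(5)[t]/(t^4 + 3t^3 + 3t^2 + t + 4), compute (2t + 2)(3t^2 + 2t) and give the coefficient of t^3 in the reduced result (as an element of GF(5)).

1

Multiply in GF(5)[t]: (2t + 2)·(3t^2 + 2t) = t^3 + 4t.
Reduced: t^3 + 4t.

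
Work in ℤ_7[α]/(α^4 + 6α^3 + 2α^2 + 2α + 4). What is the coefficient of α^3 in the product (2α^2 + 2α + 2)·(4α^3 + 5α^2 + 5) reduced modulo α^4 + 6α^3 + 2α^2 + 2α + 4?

0

Multiply in ℤ_7[α]: (2α^2 + 2α + 2)·(4α^3 + 5α^2 + 5) = α^5 + 4α^4 + 4α^3 + 6α^2 + 3α + 3.
Reduce using α^4 ≡ α^3 + 5α^2 + 5α + 3 (mod α^4 + 6α^3 + 2α^2 + 2α + 4).
Reduced: α^2 + 3α + 4.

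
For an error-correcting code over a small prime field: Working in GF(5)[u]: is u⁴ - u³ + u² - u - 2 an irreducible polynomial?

Write g(u) = u⁴ - u³ + u² - u - 2.
Check for roots in GF(5): g(0) = 3; g(1) = 3; g(2) = 3; g(3) = 3; g(4) = 2.
No roots, so no linear factors.
Degree-2 irreducible divisors: test the 10 monic irreducibles of degree 2 over GF(5).
None of them divide g (all give nonzero remainder).
No irreducible factor of degree ≤ 2 exists, so g is irreducible over GF(5).

Yes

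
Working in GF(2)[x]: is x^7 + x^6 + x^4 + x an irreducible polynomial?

Write h(x) = x^7 + x^6 + x^4 + x.
Check for roots in GF(2): h(0) = 0 → root; h(1) = 0 → root.
h(0) = 0, so (x) divides h(x); h is reducible.

No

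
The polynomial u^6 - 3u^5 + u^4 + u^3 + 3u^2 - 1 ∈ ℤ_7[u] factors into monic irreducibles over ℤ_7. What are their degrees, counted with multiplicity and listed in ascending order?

6

Write g(u) = u^6 - 3u^5 + u^4 + u^3 + 3u^2 - 1.
Complete factorization: g(u) = (u^6 - 3u^5 + u^4 + u^3 + 3u^2 - 1).
Factor degrees with multiplicity: 6 = 6.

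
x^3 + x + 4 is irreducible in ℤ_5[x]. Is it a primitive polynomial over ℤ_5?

No

Write f(x) = x^3 + x + 4.
|GF(5^3)^×| = 5^3 − 1 = 124. Prime factorization: 124 = 2^2·31.
f is primitive ⇔ x has order 124 in GF(5)[x]/(f), i.e. x^(124/q) ≠ 1 for each prime q | 124.
x^(62) mod f = 1
x^(4) mod f = 4x^2 + x.
Since x^(62) = 1, the order of x divides 62 < 124; not primitive.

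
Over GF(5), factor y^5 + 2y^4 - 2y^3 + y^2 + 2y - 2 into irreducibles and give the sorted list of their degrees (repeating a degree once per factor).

1, 2, 2

Write h(y) = y^5 + 2y^4 - 2y^3 + y^2 + 2y - 2.
Roots in GF(5): h(0) = 3; h(1) = 2; h(2) = 4; h(3) = 4; h(4) = 0 → root.
Linear factors from roots: (y + 1).
Complete factorization: h(y) = (y + 1)·(y^2 + 2y - 2)·(y^2 - y + 1).
Factor degrees with multiplicity: 1 + 2 + 2 = 5.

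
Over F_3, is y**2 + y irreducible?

Write m(y) = y**2 + y.
Check for roots in F_3: m(0) = 0 → root; m(1) = 2; m(2) = 0 → root.
m(0) = 0, so (y) divides m(y); m is reducible.

No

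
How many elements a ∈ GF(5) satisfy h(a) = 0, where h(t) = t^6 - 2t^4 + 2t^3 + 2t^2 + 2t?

Evaluate at each of the 5 elements of GF(5):
h(0) = 0 → root; h(1) = 0 → root; h(2) = 0 → root; h(3) = 0 → root; h(4) = 2.
Roots: {0, 1, 2, 3}.

4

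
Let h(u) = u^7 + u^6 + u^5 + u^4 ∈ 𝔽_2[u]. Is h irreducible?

Check for roots in 𝔽_2: h(0) = 0 → root; h(1) = 0 → root.
h(0) = 0, so (u) divides h(u); h is reducible.

No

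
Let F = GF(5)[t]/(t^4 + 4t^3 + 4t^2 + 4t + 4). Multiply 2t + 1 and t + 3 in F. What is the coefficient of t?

2

Multiply in GF(5)[t]: (2t + 1)·(t + 3) = 2t^2 + 2t + 3.
Reduced: 2t^2 + 2t + 3.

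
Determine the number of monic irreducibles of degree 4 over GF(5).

Gauss's count: N_{5}(4) = (1/4) Σ_{d|4} μ(4/d)·5^d.
Divisors of 4: 1, 2, 4; μ(4/d) for each: 0, -1, 1.
Σ = − 5^2 + 5^4 = 600.
N = 600/4 = 150.

150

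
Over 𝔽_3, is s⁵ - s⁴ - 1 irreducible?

No

Write P(s) = s⁵ - s⁴ - 1.
Check for roots in 𝔽_3: P(0) = 2; P(1) = 2; P(2) = 0 → root.
P(2) = 0, so (s − 2) divides P(s); P is reducible.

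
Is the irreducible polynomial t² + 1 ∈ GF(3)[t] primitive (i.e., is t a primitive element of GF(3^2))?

Write f(t) = t² + 1.
|GF(3^2)^×| = 3^2 − 1 = 8. Prime factorization: 8 = 2^3.
f is primitive ⇔ t has order 8 in GF(3)[t]/(f), i.e. t^(8/q) ≠ 1 for each prime q | 8.
t^(4) mod f = 1
Since t^(4) = 1, the order of t divides 4 < 8; not primitive.

No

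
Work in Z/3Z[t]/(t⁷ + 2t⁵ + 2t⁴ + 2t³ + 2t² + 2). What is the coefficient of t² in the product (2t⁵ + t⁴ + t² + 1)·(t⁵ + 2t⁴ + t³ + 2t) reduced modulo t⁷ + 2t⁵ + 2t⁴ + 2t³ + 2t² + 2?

2

Multiply in Z/3Z[t]: (2t⁵ + t⁴ + t² + 1)·(t⁵ + 2t⁴ + t³ + 2t) = 2t¹⁰ + 2t⁹ + t⁸ + 2t⁷ + t⁵ + 2t⁴ + 2t.
Reduce using t⁷ ≡ t⁵ + t⁴ + t³ + t² + 1 (mod t⁷ + 2t⁵ + 2t⁴ + 2t³ + 2t² + 2).
Reduced: t⁶ + 2t⁵ + t⁴ + 2t³ + 2t² + 2t.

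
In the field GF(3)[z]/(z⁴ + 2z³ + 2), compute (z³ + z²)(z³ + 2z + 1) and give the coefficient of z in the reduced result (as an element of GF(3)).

Multiply in GF(3)[z]: (z³ + z²)·(z³ + 2z + 1) = z⁶ + z⁵ + 2z⁴ + z².
Reduce using z⁴ ≡ z³ + 1 (mod z⁴ + 2z³ + 2).
Reduced: z³ + 2z² + 2z + 1.

2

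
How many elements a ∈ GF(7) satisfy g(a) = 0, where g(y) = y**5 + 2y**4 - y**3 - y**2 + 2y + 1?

1

Evaluate at each of the 7 elements of GF(7):
g(0) = 1; g(1) = 4; g(2) = 1; g(3) = 5; g(4) = 2; g(5) = 1; g(6) = 0 → root.
Roots: {6}.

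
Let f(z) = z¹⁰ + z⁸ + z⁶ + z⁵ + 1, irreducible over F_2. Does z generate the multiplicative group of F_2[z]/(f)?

No

|GF(2^10)^×| = 2^10 − 1 = 1023. Prime factorization: 1023 = 3·11·31.
f is primitive ⇔ z has order 1023 in GF(2)[z]/(f), i.e. z^(1023/q) ≠ 1 for each prime q | 1023.
z^(341) mod f = z⁸ + z⁶ + z⁵ + z⁴ + z.
z^(93) mod f = 1
z^(33) mod f = z⁷ + z⁵ + z³ + z² + 1.
Since z^(93) = 1, the order of z divides 93 < 1023; not primitive.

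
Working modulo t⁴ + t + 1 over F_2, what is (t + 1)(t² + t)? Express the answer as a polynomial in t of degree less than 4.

Multiply in F_2[t]: (t + 1)·(t² + t) = t³ + t.
Reduced: t³ + t.

t^3 + t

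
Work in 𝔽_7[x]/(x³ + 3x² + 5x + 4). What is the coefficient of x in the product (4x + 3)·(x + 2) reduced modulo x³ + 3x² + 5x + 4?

4

Multiply in 𝔽_7[x]: (4x + 3)·(x + 2) = 4x² + 4x + 6.
Reduced: 4x² + 4x + 6.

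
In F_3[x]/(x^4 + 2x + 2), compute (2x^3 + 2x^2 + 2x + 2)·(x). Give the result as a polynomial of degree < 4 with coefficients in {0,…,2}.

2x^3 + 2x^2 + x + 2

Multiply in F_3[x]: (2x^3 + 2x^2 + 2x + 2)·(x) = 2x^4 + 2x^3 + 2x^2 + 2x.
Reduce using x^4 ≡ x + 1 (mod x^4 + 2x + 2).
Reduced: 2x^3 + 2x^2 + x + 2.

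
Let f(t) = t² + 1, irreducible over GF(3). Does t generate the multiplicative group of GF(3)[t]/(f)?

No

|GF(3^2)^×| = 3^2 − 1 = 8. Prime factorization: 8 = 2^3.
f is primitive ⇔ t has order 8 in GF(3)[t]/(f), i.e. t^(8/q) ≠ 1 for each prime q | 8.
t^(4) mod f = 1
Since t^(4) = 1, the order of t divides 4 < 8; not primitive.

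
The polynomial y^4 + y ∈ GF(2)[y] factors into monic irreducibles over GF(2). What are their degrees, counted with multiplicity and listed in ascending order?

Write f(y) = y^4 + y.
Roots in GF(2): f(0) = 0 → root; f(1) = 0 → root.
Linear factors from roots: (y), (y + 1).
Complete factorization: f(y) = (y)·(y + 1)·(y^2 + y + 1).
Factor degrees with multiplicity: 1 + 1 + 2 = 4.

1, 1, 2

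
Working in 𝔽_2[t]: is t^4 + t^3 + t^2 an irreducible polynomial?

Write h(t) = t^4 + t^3 + t^2.
Check for roots in 𝔽_2: h(0) = 0 → root; h(1) = 1.
h(0) = 0, so (t) divides h(t); h is reducible.

No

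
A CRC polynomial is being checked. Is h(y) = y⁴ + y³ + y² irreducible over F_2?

Check for roots in F_2: h(0) = 0 → root; h(1) = 1.
h(0) = 0, so (y) divides h(y); h is reducible.

No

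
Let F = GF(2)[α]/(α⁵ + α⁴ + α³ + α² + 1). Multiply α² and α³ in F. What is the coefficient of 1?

Multiply in GF(2)[α]: (α²)·(α³) = α⁵.
Reduce using α⁵ ≡ α⁴ + α³ + α² + 1 (mod α⁵ + α⁴ + α³ + α² + 1).
Reduced: α⁴ + α³ + α² + 1.

1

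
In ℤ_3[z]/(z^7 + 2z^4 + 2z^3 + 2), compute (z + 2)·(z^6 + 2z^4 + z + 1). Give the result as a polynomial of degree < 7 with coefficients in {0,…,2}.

2z^6 + 2z^5 + 2z^4 + z^3 + z^2

Multiply in ℤ_3[z]: (z + 2)·(z^6 + 2z^4 + z + 1) = z^7 + 2z^6 + 2z^5 + z^4 + z^2 + 2.
Reduce using z^7 ≡ z^4 + z^3 + 1 (mod z^7 + 2z^4 + 2z^3 + 2).
Reduced: 2z^6 + 2z^5 + 2z^4 + z^3 + z^2.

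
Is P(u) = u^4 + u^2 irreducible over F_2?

No

Check for roots in F_2: P(0) = 0 → root; P(1) = 0 → root.
P(0) = 0, so (u) divides P(u); P is reducible.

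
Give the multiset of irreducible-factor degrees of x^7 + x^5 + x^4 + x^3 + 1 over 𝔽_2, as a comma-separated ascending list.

7

Write g(x) = x^7 + x^5 + x^4 + x^3 + 1.
Roots in 𝔽_2: g(0) = 1; g(1) = 1.
Complete factorization: g(x) = (x^7 + x^5 + x^4 + x^3 + 1).
Factor degrees with multiplicity: 7 = 7.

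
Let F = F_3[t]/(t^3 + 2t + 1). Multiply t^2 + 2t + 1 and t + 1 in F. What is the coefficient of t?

1

Multiply in F_3[t]: (t^2 + 2t + 1)·(t + 1) = t^3 + 1.
Reduce using t^3 ≡ t + 2 (mod t^3 + 2t + 1).
Reduced: t.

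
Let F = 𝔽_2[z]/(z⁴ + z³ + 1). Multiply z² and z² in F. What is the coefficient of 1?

1

Multiply in 𝔽_2[z]: (z²)·(z²) = z⁴.
Reduce using z⁴ ≡ z³ + 1 (mod z⁴ + z³ + 1).
Reduced: z³ + 1.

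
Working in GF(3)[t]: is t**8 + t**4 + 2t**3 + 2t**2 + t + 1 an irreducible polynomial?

Write P(t) = t**8 + t**4 + 2t**3 + 2t**2 + t + 1.
Check for roots in GF(3): P(0) = 1; P(1) = 2; P(2) = 2.
No roots, so no linear factors.
Monic irreducibles of degree 2 over GF(3): t**2 + 1, t**2 + t + 2, t**2 + 2t + 2.
None of them divide P (all give nonzero remainder).
Degree-3 irreducible divisors: test the 8 monic irreducibles of degree 3 over GF(3).
None of them divide P (all give nonzero remainder).
Degree-4 irreducible divisors: test the 18 monic irreducibles of degree 4 over GF(3).
None of them divide P (all give nonzero remainder).
No irreducible factor of degree ≤ 4 exists, so P is irreducible over GF(3).

Yes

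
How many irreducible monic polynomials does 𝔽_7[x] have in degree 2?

21

By the necklace-counting formula, N_7(2) = (1/2) Σ_{d|2} μ(2/d)·7^d.
Divisors of 2: 1, 2; μ(2/d) for each: -1, 1.
Σ = − 7^1 + 7^2 = 42.
N = 42/2 = 21.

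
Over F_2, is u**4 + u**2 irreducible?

No

Write f(u) = u**4 + u**2.
Check for roots in F_2: f(0) = 0 → root; f(1) = 0 → root.
f(0) = 0, so (u) divides f(u); f is reducible.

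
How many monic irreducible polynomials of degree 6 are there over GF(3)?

116

x^(3^6) − x is the product of all monic irreducibles of degree dividing 6; Möbius inversion gives N = (1/6) Σ μ(6/d)·3^d.
Divisors of 6: 1, 2, 3, 6; μ(6/d) for each: 1, -1, -1, 1.
Σ = 3^1 − 3^2 − 3^3 + 3^6 = 696.
N = 696/6 = 116.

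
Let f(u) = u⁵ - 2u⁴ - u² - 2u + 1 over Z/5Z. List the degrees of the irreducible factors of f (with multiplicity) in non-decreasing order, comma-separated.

5

Roots in Z/5Z: f(0) = 1; f(1) = 2; f(2) = 3; f(3) = 2; f(4) = 4.
Complete factorization: f(u) = (u⁵ - 2u⁴ - u² - 2u + 1).
Factor degrees with multiplicity: 5 = 5.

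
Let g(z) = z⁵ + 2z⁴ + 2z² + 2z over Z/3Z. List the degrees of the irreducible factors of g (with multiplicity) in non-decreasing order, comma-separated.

1, 2, 2

Roots in Z/3Z: g(0) = 0 → root; g(1) = 1; g(2) = 1.
Linear factors from roots: (z).
Complete factorization: g(z) = (z)·(z² + 1)·(z² + 2z + 2).
Factor degrees with multiplicity: 1 + 2 + 2 = 5.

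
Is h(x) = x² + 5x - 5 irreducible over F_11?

Check each element of F_11 for a root: h(0)=6, h(1)=1, h(2)=9, h(3)=8, h(4)=9, h(5)=1, h(6)=6, h(7)=2, h(8)=0, h(9)=0, h(10)=2.
h(8) = 0, so (x − 8) divides h(x); h is reducible.

No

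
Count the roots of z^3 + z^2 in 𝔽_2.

Write h(z) = z^3 + z^2.
Evaluate at each of the 2 elements of 𝔽_2:
h(0) = 0 → root; h(1) = 0 → root.
Roots: {0, 1}.

2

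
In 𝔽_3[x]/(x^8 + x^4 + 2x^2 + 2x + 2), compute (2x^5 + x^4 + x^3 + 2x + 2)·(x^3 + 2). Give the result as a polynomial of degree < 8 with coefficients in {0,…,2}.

x^7 + x^6 + x^5 + 2x^4 + x^3 + 2x^2

Multiply in 𝔽_3[x]: (2x^5 + x^4 + x^3 + 2x + 2)·(x^3 + 2) = 2x^8 + x^7 + x^6 + x^5 + x^4 + x^3 + x + 1.
Reduce using x^8 ≡ 2x^4 + x^2 + x + 1 (mod x^8 + x^4 + 2x^2 + 2x + 2).
Reduced: x^7 + x^6 + x^5 + 2x^4 + x^3 + 2x^2.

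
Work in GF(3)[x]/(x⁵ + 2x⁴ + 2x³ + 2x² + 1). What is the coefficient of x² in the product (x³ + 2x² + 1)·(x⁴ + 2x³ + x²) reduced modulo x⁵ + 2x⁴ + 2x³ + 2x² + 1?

Multiply in GF(3)[x]: (x³ + 2x² + 1)·(x⁴ + 2x³ + x²) = x⁷ + x⁶ + 2x⁵ + 2x³ + x².
Reduce using x⁵ ≡ x⁴ + x³ + x² + 2 (mod x⁵ + 2x⁴ + 2x³ + 2x² + 1).
Reduced: 2x⁴ + 2x² + x + 1.

2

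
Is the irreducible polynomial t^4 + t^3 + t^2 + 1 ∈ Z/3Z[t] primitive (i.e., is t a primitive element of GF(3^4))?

Write f(t) = t^4 + t^3 + t^2 + 1.
|GF(3^4)^×| = 3^4 − 1 = 80. Prime factorization: 80 = 2^4·5.
f is primitive ⇔ t has order 80 in GF(3)[t]/(f), i.e. t^(80/q) ≠ 1 for each prime q | 80.
t^(40) mod f = 1
t^(16) mod f = 2t^3 + t^2 + t.
Since t^(40) = 1, the order of t divides 40 < 80; not primitive.

No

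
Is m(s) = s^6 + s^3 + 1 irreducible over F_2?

Yes

Check for roots in F_2: m(0) = 1; m(1) = 1.
No roots, so no linear factors.
Monic irreducibles of degree 2 over GF(2): s^2 + s + 1.
None of them divide m (all give nonzero remainder).
Monic irreducibles of degree 3 over GF(2): s^3 + s + 1, s^3 + s^2 + 1.
None of them divide m (all give nonzero remainder).
No irreducible factor of degree ≤ 3 exists, so m is irreducible over GF(2).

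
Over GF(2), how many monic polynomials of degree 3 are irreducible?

By the necklace-counting formula, N_2(3) = (1/3) Σ_{d|3} μ(3/d)·2^d.
Divisors of 3: 1, 3; μ(3/d) for each: -1, 1.
Σ = − 2^1 + 2^3 = 6.
N = 6/3 = 2.

2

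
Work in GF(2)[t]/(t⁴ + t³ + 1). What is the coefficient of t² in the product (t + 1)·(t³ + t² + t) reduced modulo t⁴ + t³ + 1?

Multiply in GF(2)[t]: (t + 1)·(t³ + t² + t) = t⁴ + t.
Reduce using t⁴ ≡ t³ + 1 (mod t⁴ + t³ + 1).
Reduced: t³ + t + 1.

0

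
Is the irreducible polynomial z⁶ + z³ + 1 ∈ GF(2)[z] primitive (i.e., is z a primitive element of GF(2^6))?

No

Write f(z) = z⁶ + z³ + 1.
|GF(2^6)^×| = 2^6 − 1 = 63. Prime factorization: 63 = 3^2·7.
f is primitive ⇔ z has order 63 in GF(2)[z]/(f), i.e. z^(63/q) ≠ 1 for each prime q | 63.
z^(21) mod f = z³.
z^(9) mod f = 1
Since z^(9) = 1, the order of z divides 9 < 63; not primitive.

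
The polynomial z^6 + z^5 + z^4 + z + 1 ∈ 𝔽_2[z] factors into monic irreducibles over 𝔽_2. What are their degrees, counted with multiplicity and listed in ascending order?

Write g(z) = z^6 + z^5 + z^4 + z + 1.
Roots in 𝔽_2: g(0) = 1; g(1) = 1.
Complete factorization: g(z) = (z^6 + z^5 + z^4 + z + 1).
Factor degrees with multiplicity: 6 = 6.

6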